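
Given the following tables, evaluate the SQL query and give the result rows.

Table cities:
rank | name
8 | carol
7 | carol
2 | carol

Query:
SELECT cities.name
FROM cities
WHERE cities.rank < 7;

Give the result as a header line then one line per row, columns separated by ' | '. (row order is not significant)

== RESULT ==
cities.name
carol

Derivation:
After WHERE (1 rows):
cities.rank | cities.name
2 | carol
After SELECT (1 rows):
cities.name
carol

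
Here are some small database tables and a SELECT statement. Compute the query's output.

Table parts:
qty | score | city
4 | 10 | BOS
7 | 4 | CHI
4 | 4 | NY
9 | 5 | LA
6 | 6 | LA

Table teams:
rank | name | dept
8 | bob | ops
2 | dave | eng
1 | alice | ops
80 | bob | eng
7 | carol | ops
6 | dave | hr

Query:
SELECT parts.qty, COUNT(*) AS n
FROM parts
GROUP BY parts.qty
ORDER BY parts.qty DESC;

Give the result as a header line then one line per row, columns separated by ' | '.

After GROUP BY (4 rows):
parts.qty | n
4 | 2
7 | 1
9 | 1
6 | 1
After ORDER BY (4 rows):
parts.qty | n
9 | 1
7 | 1
6 | 1
4 | 2

== RESULT ==
parts.qty | n
9 | 1
7 | 1
6 | 1
4 | 2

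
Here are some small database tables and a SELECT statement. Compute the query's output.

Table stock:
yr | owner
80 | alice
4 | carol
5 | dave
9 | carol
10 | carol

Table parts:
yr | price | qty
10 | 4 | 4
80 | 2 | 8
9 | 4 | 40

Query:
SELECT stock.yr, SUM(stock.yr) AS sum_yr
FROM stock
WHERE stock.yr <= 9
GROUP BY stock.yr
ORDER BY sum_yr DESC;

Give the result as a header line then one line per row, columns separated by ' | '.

After WHERE (3 rows):
stock.yr | stock.owner
4 | carol
5 | dave
9 | carol
After GROUP BY (3 rows):
stock.yr | sum_yr
4 | 4
5 | 5
9 | 9
After ORDER BY (3 rows):
stock.yr | sum_yr
9 | 9
5 | 5
4 | 4

== RESULT ==
stock.yr | sum_yr
9 | 9
5 | 5
4 | 4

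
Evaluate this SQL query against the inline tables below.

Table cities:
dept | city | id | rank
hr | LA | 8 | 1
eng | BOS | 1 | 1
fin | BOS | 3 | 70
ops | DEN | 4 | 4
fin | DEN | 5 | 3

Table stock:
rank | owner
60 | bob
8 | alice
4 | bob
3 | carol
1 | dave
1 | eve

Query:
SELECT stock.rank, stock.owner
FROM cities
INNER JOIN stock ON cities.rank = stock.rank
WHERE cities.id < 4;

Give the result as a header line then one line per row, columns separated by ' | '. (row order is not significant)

After JOIN stock (6 rows):
cities.dept | cities.city | cities.id | cities.rank | stock.rank | stock.owner
hr | LA | 8 | 1 | 1 | dave
hr | LA | 8 | 1 | 1 | eve
eng | BOS | 1 | 1 | 1 | dave
eng | BOS | 1 | 1 | 1 | eve
ops | DEN | 4 | 4 | 4 | bob
fin | DEN | 5 | 3 | 3 | carol
After WHERE (2 rows):
cities.dept | cities.city | cities.id | cities.rank | stock.rank | stock.owner
eng | BOS | 1 | 1 | 1 | dave
eng | BOS | 1 | 1 | 1 | eve
After SELECT (2 rows):
stock.rank | stock.owner
1 | dave
1 | eve

== RESULT ==
stock.rank | stock.owner
1 | dave
1 | eve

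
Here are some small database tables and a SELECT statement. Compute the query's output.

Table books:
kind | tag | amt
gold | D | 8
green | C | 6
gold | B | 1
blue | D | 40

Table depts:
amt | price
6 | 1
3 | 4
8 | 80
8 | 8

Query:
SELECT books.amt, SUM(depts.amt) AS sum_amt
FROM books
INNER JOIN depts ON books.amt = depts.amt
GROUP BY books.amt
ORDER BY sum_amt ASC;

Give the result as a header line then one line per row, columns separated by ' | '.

After JOIN depts (3 rows):
books.kind | books.tag | books.amt | depts.amt | depts.price
gold | D | 8 | 8 | 80
gold | D | 8 | 8 | 8
green | C | 6 | 6 | 1
After GROUP BY (2 rows):
books.amt | sum_amt
8 | 16
6 | 6
After ORDER BY (2 rows):
books.amt | sum_amt
6 | 6
8 | 16

== RESULT ==
books.amt | sum_amt
6 | 6
8 | 16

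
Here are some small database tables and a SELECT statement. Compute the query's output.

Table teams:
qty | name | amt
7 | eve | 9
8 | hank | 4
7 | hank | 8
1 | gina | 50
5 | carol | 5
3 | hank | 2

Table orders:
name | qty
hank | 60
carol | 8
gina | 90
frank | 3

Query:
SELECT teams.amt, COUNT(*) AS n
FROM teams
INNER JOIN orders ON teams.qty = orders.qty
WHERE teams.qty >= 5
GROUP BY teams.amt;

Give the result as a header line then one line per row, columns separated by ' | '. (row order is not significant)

== RESULT ==
teams.amt | n
4 | 1

Derivation:
After JOIN orders (2 rows):
teams.qty | teams.name | teams.amt | orders.name | orders.qty
8 | hank | 4 | carol | 8
3 | hank | 2 | frank | 3
After WHERE (1 rows):
teams.qty | teams.name | teams.amt | orders.name | orders.qty
8 | hank | 4 | carol | 8
After GROUP BY (1 rows):
teams.amt | n
4 | 1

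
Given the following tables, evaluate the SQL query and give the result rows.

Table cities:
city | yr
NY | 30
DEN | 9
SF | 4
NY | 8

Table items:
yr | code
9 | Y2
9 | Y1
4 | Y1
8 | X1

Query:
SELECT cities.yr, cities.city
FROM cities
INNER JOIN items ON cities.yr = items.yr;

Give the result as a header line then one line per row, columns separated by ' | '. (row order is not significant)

== RESULT ==
cities.yr | cities.city
9 | DEN
9 | DEN
4 | SF
8 | NY

Derivation:
After JOIN items (4 rows):
cities.city | cities.yr | items.yr | items.code
DEN | 9 | 9 | Y2
DEN | 9 | 9 | Y1
SF | 4 | 4 | Y1
NY | 8 | 8 | X1
After SELECT (4 rows):
cities.yr | cities.city
9 | DEN
9 | DEN
4 | SF
8 | NY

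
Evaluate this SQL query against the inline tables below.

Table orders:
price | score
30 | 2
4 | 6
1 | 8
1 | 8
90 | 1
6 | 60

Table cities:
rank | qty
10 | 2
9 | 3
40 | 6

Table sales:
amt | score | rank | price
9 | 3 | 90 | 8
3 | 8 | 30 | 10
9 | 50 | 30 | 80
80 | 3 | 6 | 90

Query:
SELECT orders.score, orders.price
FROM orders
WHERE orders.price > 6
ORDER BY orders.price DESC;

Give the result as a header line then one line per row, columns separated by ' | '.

== RESULT ==
orders.score | orders.price
1 | 90
2 | 30

Derivation:
After WHERE (2 rows):
orders.price | orders.score
30 | 2
90 | 1
After SELECT (2 rows):
orders.score | orders.price
2 | 30
1 | 90
After ORDER BY (2 rows):
orders.score | orders.price
1 | 90
2 | 30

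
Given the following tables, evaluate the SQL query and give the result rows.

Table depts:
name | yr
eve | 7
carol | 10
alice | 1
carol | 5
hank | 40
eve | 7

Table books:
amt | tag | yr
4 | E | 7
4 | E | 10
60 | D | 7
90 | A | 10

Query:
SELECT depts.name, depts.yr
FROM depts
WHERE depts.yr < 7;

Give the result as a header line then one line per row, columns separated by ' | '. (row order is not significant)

After WHERE (2 rows):
depts.name | depts.yr
alice | 1
carol | 5
After SELECT (2 rows):
depts.name | depts.yr
alice | 1
carol | 5

== RESULT ==
depts.name | depts.yr
alice | 1
carol | 5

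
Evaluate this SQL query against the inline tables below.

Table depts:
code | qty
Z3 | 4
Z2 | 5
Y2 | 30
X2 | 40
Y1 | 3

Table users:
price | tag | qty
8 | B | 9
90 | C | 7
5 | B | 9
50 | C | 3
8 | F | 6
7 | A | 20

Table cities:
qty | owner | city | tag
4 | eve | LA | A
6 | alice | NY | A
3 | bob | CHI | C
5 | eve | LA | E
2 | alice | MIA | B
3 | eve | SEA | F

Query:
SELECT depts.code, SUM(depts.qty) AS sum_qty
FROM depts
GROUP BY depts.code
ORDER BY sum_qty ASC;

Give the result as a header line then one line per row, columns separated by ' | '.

== RESULT ==
depts.code | sum_qty
Y1 | 3
Z3 | 4
Z2 | 5
Y2 | 30
X2 | 40

Derivation:
After GROUP BY (5 rows):
depts.code | sum_qty
Z3 | 4
Z2 | 5
Y2 | 30
X2 | 40
Y1 | 3
After ORDER BY (5 rows):
depts.code | sum_qty
Y1 | 3
Z3 | 4
Z2 | 5
Y2 | 30
X2 | 40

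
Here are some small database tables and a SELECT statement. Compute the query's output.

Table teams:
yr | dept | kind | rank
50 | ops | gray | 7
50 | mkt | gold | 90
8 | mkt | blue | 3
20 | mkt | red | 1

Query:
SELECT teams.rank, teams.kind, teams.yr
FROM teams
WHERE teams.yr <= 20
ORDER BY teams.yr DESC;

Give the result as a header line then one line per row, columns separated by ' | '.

== RESULT ==
teams.rank | teams.kind | teams.yr
1 | red | 20
3 | blue | 8

Derivation:
After WHERE (2 rows):
teams.yr | teams.dept | teams.kind | teams.rank
8 | mkt | blue | 3
20 | mkt | red | 1
After SELECT (2 rows):
teams.rank | teams.kind | teams.yr
3 | blue | 8
1 | red | 20
After ORDER BY (2 rows):
teams.rank | teams.kind | teams.yr
1 | red | 20
3 | blue | 8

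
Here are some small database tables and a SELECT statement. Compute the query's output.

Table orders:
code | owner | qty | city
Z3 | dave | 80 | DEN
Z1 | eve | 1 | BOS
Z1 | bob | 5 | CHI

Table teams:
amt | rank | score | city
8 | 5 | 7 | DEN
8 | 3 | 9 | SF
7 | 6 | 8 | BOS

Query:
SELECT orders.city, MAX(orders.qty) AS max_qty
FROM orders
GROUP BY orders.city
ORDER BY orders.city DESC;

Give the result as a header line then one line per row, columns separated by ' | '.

After GROUP BY (3 rows):
orders.city | max_qty
DEN | 80
BOS | 1
CHI | 5
After ORDER BY (3 rows):
orders.city | max_qty
DEN | 80
CHI | 5
BOS | 1

== RESULT ==
orders.city | max_qty
DEN | 80
CHI | 5
BOS | 1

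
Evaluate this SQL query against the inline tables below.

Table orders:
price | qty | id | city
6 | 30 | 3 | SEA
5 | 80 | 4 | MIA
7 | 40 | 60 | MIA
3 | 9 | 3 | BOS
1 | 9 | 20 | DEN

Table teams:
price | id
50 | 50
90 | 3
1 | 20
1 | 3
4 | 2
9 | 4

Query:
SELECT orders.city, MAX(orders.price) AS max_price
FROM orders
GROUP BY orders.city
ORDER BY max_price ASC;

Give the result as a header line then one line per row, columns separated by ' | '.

After GROUP BY (4 rows):
orders.city | max_price
SEA | 6
MIA | 7
BOS | 3
DEN | 1
After ORDER BY (4 rows):
orders.city | max_price
DEN | 1
BOS | 3
SEA | 6
MIA | 7

== RESULT ==
orders.city | max_price
DEN | 1
BOS | 3
SEA | 6
MIA | 7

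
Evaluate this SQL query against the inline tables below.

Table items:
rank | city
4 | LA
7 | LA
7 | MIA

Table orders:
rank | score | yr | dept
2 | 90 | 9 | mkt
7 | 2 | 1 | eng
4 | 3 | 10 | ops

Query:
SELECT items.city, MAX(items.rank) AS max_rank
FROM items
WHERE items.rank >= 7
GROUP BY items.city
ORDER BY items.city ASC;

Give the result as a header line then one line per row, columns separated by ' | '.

== RESULT ==
items.city | max_rank
LA | 7
MIA | 7

Derivation:
After WHERE (2 rows):
items.rank | items.city
7 | LA
7 | MIA
After GROUP BY (2 rows):
items.city | max_rank
LA | 7
MIA | 7
After ORDER BY (2 rows):
items.city | max_rank
LA | 7
MIA | 7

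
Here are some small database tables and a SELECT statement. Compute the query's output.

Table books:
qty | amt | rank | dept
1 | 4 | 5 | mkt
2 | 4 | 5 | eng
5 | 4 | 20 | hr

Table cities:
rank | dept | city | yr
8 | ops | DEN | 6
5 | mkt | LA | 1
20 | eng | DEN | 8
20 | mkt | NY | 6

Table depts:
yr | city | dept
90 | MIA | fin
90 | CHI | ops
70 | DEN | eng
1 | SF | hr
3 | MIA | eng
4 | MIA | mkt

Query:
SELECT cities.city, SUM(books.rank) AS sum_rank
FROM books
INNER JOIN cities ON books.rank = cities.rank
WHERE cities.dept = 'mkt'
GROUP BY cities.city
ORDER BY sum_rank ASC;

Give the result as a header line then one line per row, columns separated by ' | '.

After JOIN cities (4 rows):
books.qty | books.amt | books.rank | books.dept | cities.rank | cities.dept | cities.city | cities.yr
1 | 4 | 5 | mkt | 5 | mkt | LA | 1
2 | 4 | 5 | eng | 5 | mkt | LA | 1
5 | 4 | 20 | hr | 20 | eng | DEN | 8
5 | 4 | 20 | hr | 20 | mkt | NY | 6
After WHERE (3 rows):
books.qty | books.amt | books.rank | books.dept | cities.rank | cities.dept | cities.city | cities.yr
1 | 4 | 5 | mkt | 5 | mkt | LA | 1
2 | 4 | 5 | eng | 5 | mkt | LA | 1
5 | 4 | 20 | hr | 20 | mkt | NY | 6
After GROUP BY (2 rows):
cities.city | sum_rank
LA | 10
NY | 20
After ORDER BY (2 rows):
cities.city | sum_rank
LA | 10
NY | 20

== RESULT ==
cities.city | sum_rank
LA | 10
NY | 20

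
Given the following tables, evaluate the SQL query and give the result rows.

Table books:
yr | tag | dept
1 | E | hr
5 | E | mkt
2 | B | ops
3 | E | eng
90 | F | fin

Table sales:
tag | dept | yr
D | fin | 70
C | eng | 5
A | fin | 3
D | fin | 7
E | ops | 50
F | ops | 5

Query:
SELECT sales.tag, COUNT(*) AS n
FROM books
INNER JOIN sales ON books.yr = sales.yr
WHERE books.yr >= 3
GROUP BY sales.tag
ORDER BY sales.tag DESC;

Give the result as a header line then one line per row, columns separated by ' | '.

== RESULT ==
sales.tag | n
F | 1
C | 1
A | 1

Derivation:
After JOIN sales (3 rows):
books.yr | books.tag | books.dept | sales.tag | sales.dept | sales.yr
5 | E | mkt | C | eng | 5
5 | E | mkt | F | ops | 5
3 | E | eng | A | fin | 3
After WHERE (3 rows):
books.yr | books.tag | books.dept | sales.tag | sales.dept | sales.yr
5 | E | mkt | C | eng | 5
5 | E | mkt | F | ops | 5
3 | E | eng | A | fin | 3
After GROUP BY (3 rows):
sales.tag | n
C | 1
F | 1
A | 1
After ORDER BY (3 rows):
sales.tag | n
F | 1
C | 1
A | 1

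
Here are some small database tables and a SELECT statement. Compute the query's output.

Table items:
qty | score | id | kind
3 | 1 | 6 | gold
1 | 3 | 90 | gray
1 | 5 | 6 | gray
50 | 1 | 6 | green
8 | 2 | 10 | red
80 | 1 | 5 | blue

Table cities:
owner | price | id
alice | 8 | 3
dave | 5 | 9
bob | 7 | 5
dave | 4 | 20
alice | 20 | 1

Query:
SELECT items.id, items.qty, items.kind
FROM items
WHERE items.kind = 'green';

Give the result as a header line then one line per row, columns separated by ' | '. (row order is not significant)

== RESULT ==
items.id | items.qty | items.kind
6 | 50 | green

Derivation:
After WHERE (1 rows):
items.qty | items.score | items.id | items.kind
50 | 1 | 6 | green
After SELECT (1 rows):
items.id | items.qty | items.kind
6 | 50 | green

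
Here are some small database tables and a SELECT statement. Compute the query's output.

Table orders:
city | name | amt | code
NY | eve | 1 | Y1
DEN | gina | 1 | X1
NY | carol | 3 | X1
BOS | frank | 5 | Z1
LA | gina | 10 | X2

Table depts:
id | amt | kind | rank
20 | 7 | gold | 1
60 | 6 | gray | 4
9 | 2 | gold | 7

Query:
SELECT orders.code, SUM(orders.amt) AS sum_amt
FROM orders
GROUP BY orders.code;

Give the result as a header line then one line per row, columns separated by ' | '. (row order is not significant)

After GROUP BY (4 rows):
orders.code | sum_amt
Y1 | 1
X1 | 4
Z1 | 5
X2 | 10

== RESULT ==
orders.code | sum_amt
Y1 | 1
X1 | 4
Z1 | 5
X2 | 10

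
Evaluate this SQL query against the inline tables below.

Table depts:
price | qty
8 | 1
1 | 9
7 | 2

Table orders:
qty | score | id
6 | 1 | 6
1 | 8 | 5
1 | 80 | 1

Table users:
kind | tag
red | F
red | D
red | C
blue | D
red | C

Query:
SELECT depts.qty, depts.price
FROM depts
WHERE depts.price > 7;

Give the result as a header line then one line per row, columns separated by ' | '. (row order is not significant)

After WHERE (1 rows):
depts.price | depts.qty
8 | 1
After SELECT (1 rows):
depts.qty | depts.price
1 | 8

== RESULT ==
depts.qty | depts.price
1 | 8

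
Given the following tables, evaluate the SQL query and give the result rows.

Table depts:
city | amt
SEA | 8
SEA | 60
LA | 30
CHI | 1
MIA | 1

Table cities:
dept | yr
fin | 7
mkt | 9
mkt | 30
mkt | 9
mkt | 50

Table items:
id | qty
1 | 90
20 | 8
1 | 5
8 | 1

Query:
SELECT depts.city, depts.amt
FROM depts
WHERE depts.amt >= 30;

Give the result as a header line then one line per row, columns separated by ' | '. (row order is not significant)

== RESULT ==
depts.city | depts.amt
SEA | 60
LA | 30

Derivation:
After WHERE (2 rows):
depts.city | depts.amt
SEA | 60
LA | 30
After SELECT (2 rows):
depts.city | depts.amt
SEA | 60
LA | 30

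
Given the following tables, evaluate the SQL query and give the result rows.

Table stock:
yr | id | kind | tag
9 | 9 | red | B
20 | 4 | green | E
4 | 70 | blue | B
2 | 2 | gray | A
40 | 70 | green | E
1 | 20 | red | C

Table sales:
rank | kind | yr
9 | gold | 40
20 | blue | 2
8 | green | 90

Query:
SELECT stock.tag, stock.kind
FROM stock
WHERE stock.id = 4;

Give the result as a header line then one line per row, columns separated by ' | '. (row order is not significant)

After WHERE (1 rows):
stock.yr | stock.id | stock.kind | stock.tag
20 | 4 | green | E
After SELECT (1 rows):
stock.tag | stock.kind
E | green

== RESULT ==
stock.tag | stock.kind
E | green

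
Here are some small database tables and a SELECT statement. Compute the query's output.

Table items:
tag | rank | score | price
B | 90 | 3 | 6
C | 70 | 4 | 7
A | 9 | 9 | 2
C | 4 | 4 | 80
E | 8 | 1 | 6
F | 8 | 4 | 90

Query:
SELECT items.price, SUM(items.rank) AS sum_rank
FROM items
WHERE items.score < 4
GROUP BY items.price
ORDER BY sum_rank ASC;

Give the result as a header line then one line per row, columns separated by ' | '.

== RESULT ==
items.price | sum_rank
6 | 98

Derivation:
After WHERE (2 rows):
items.tag | items.rank | items.score | items.price
B | 90 | 3 | 6
E | 8 | 1 | 6
After GROUP BY (1 rows):
items.price | sum_rank
6 | 98
After ORDER BY (1 rows):
items.price | sum_rank
6 | 98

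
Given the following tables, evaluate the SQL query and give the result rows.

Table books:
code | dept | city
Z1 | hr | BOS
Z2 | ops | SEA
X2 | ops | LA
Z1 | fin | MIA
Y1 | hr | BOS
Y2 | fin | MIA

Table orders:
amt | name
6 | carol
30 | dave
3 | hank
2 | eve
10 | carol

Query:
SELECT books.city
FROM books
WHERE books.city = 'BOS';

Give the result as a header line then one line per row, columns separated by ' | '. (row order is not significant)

After WHERE (2 rows):
books.code | books.dept | books.city
Z1 | hr | BOS
Y1 | hr | BOS
After SELECT (2 rows):
books.city
BOS
BOS

== RESULT ==
books.city
BOS
BOS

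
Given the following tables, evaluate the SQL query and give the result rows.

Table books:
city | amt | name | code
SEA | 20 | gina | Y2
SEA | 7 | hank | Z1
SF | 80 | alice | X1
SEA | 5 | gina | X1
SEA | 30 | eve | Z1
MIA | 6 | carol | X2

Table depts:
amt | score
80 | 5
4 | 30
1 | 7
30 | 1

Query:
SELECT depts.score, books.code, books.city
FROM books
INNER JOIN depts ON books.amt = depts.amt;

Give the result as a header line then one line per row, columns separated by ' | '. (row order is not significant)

== RESULT ==
depts.score | books.code | books.city
5 | X1 | SF
1 | Z1 | SEA

Derivation:
After JOIN depts (2 rows):
books.city | books.amt | books.name | books.code | depts.amt | depts.score
SF | 80 | alice | X1 | 80 | 5
SEA | 30 | eve | Z1 | 30 | 1
After SELECT (2 rows):
depts.score | books.code | books.city
5 | X1 | SF
1 | Z1 | SEA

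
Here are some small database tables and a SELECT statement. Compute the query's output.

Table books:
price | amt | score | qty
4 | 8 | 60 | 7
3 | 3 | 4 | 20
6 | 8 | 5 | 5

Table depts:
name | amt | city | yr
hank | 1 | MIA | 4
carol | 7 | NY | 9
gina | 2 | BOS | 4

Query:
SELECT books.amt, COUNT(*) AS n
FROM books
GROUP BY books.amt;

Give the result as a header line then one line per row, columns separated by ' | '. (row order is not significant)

== RESULT ==
books.amt | n
8 | 2
3 | 1

Derivation:
After GROUP BY (2 rows):
books.amt | n
8 | 2
3 | 1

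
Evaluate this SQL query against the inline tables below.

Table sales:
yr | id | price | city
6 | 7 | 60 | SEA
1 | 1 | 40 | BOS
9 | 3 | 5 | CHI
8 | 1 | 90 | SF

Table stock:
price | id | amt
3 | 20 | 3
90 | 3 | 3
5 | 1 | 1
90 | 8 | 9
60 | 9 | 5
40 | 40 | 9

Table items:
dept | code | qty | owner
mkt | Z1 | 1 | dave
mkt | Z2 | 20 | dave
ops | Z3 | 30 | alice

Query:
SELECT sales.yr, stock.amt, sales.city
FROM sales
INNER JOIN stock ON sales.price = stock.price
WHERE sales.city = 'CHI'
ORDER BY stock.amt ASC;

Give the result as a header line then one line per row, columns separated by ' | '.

== RESULT ==
sales.yr | stock.amt | sales.city
9 | 1 | CHI

Derivation:
After JOIN stock (5 rows):
sales.yr | sales.id | sales.price | sales.city | stock.price | stock.id | stock.amt
6 | 7 | 60 | SEA | 60 | 9 | 5
1 | 1 | 40 | BOS | 40 | 40 | 9
9 | 3 | 5 | CHI | 5 | 1 | 1
8 | 1 | 90 | SF | 90 | 3 | 3
8 | 1 | 90 | SF | 90 | 8 | 9
After WHERE (1 rows):
sales.yr | sales.id | sales.price | sales.city | stock.price | stock.id | stock.amt
9 | 3 | 5 | CHI | 5 | 1 | 1
After SELECT (1 rows):
sales.yr | stock.amt | sales.city
9 | 1 | CHI
After ORDER BY (1 rows):
sales.yr | stock.amt | sales.city
9 | 1 | CHI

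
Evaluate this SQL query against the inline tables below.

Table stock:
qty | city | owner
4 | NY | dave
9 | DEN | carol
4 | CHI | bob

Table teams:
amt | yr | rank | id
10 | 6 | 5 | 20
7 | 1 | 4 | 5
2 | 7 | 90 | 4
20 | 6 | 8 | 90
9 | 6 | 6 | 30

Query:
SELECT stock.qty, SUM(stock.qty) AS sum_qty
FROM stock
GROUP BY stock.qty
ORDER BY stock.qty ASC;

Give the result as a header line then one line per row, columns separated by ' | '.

After GROUP BY (2 rows):
stock.qty | sum_qty
4 | 8
9 | 9
After ORDER BY (2 rows):
stock.qty | sum_qty
4 | 8
9 | 9

== RESULT ==
stock.qty | sum_qty
4 | 8
9 | 9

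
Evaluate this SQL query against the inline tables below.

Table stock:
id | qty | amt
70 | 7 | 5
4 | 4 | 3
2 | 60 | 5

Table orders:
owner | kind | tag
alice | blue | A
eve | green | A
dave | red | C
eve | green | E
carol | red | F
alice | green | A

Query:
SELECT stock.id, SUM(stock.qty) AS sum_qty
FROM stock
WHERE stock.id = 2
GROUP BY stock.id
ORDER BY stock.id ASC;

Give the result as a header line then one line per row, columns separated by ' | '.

After WHERE (1 rows):
stock.id | stock.qty | stock.amt
2 | 60 | 5
After GROUP BY (1 rows):
stock.id | sum_qty
2 | 60
After ORDER BY (1 rows):
stock.id | sum_qty
2 | 60

== RESULT ==
stock.id | sum_qty
2 | 60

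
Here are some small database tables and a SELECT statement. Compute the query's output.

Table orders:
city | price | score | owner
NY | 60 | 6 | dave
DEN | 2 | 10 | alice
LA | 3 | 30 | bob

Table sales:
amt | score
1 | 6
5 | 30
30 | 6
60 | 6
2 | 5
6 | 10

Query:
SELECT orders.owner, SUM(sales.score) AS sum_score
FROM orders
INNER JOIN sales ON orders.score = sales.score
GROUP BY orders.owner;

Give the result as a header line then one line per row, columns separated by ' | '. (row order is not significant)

== RESULT ==
orders.owner | sum_score
dave | 18
alice | 10
bob | 30

Derivation:
After JOIN sales (5 rows):
orders.city | orders.price | orders.score | orders.owner | sales.amt | sales.score
NY | 60 | 6 | dave | 1 | 6
NY | 60 | 6 | dave | 30 | 6
NY | 60 | 6 | dave | 60 | 6
DEN | 2 | 10 | alice | 6 | 10
LA | 3 | 30 | bob | 5 | 30
After GROUP BY (3 rows):
orders.owner | sum_score
dave | 18
alice | 10
bob | 30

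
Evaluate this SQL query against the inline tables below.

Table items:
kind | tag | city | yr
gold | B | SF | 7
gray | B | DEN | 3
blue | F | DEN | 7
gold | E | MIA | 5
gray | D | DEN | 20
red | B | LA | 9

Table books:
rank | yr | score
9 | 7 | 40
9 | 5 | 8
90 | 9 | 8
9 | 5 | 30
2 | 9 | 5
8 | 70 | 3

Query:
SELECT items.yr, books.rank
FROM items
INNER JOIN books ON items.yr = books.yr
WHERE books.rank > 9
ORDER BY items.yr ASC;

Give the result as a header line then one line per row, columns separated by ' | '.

== RESULT ==
items.yr | books.rank
9 | 90

Derivation:
After JOIN books (6 rows):
items.kind | items.tag | items.city | items.yr | books.rank | books.yr | books.score
gold | B | SF | 7 | 9 | 7 | 40
blue | F | DEN | 7 | 9 | 7 | 40
gold | E | MIA | 5 | 9 | 5 | 8
gold | E | MIA | 5 | 9 | 5 | 30
red | B | LA | 9 | 90 | 9 | 8
red | B | LA | 9 | 2 | 9 | 5
After WHERE (1 rows):
items.kind | items.tag | items.city | items.yr | books.rank | books.yr | books.score
red | B | LA | 9 | 90 | 9 | 8
After SELECT (1 rows):
items.yr | books.rank
9 | 90
After ORDER BY (1 rows):
items.yr | books.rank
9 | 90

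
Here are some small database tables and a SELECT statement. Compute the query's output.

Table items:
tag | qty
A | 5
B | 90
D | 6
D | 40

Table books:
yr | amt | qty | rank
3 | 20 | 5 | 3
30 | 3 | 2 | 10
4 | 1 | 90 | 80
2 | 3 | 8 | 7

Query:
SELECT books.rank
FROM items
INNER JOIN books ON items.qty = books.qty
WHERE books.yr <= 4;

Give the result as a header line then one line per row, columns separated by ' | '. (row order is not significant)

== RESULT ==
books.rank
3
80

Derivation:
After JOIN books (2 rows):
items.tag | items.qty | books.yr | books.amt | books.qty | books.rank
A | 5 | 3 | 20 | 5 | 3
B | 90 | 4 | 1 | 90 | 80
After WHERE (2 rows):
items.tag | items.qty | books.yr | books.amt | books.qty | books.rank
A | 5 | 3 | 20 | 5 | 3
B | 90 | 4 | 1 | 90 | 80
After SELECT (2 rows):
books.rank
3
80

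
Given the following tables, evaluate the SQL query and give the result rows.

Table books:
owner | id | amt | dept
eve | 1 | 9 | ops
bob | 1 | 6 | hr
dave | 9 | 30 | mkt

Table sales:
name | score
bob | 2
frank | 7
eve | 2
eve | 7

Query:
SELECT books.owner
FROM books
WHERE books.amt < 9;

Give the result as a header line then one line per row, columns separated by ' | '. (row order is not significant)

After WHERE (1 rows):
books.owner | books.id | books.amt | books.dept
bob | 1 | 6 | hr
After SELECT (1 rows):
books.owner
bob

== RESULT ==
books.owner
bob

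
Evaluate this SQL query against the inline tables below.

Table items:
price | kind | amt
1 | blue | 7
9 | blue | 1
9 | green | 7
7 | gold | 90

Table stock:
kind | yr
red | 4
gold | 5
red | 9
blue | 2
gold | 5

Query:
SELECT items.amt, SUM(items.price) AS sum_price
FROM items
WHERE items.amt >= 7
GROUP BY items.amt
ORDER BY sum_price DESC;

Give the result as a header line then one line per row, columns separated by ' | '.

After WHERE (3 rows):
items.price | items.kind | items.amt
1 | blue | 7
9 | green | 7
7 | gold | 90
After GROUP BY (2 rows):
items.amt | sum_price
7 | 10
90 | 7
After ORDER BY (2 rows):
items.amt | sum_price
7 | 10
90 | 7

== RESULT ==
items.amt | sum_price
7 | 10
90 | 7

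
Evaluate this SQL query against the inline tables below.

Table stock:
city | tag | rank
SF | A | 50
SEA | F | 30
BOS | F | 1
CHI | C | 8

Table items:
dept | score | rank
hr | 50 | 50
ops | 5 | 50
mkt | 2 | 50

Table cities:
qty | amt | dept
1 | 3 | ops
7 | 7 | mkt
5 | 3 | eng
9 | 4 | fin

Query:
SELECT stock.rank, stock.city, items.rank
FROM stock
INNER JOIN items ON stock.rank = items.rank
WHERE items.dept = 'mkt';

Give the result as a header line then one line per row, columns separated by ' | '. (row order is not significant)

After JOIN items (3 rows):
stock.city | stock.tag | stock.rank | items.dept | items.score | items.rank
SF | A | 50 | hr | 50 | 50
SF | A | 50 | ops | 5 | 50
SF | A | 50 | mkt | 2 | 50
After WHERE (1 rows):
stock.city | stock.tag | stock.rank | items.dept | items.score | items.rank
SF | A | 50 | mkt | 2 | 50
After SELECT (1 rows):
stock.rank | stock.city | items.rank
50 | SF | 50

== RESULT ==
stock.rank | stock.city | items.rank
50 | SF | 50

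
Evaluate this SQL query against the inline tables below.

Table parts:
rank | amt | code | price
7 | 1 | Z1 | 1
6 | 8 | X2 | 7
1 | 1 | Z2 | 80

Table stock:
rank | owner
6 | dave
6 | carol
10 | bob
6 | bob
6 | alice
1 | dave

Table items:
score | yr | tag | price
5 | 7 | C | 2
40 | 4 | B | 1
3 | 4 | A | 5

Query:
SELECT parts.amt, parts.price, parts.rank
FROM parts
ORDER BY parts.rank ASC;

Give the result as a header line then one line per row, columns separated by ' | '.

== RESULT ==
parts.amt | parts.price | parts.rank
1 | 80 | 1
8 | 7 | 6
1 | 1 | 7

Derivation:
After SELECT (3 rows):
parts.amt | parts.price | parts.rank
1 | 1 | 7
8 | 7 | 6
1 | 80 | 1
After ORDER BY (3 rows):
parts.amt | parts.price | parts.rank
1 | 80 | 1
8 | 7 | 6
1 | 1 | 7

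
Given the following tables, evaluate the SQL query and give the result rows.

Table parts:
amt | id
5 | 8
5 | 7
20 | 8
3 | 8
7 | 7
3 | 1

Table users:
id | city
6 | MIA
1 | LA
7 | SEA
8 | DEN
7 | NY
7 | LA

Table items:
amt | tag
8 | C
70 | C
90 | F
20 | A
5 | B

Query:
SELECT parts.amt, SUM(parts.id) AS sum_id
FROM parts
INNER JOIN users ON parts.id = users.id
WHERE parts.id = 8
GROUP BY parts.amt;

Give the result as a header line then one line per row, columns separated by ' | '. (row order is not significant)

== RESULT ==
parts.amt | sum_id
5 | 8
20 | 8
3 | 8

Derivation:
After JOIN users (10 rows):
parts.amt | parts.id | users.id | users.city
5 | 8 | 8 | DEN
5 | 7 | 7 | SEA
5 | 7 | 7 | NY
5 | 7 | 7 | LA
20 | 8 | 8 | DEN
3 | 8 | 8 | DEN
7 | 7 | 7 | SEA
7 | 7 | 7 | NY
7 | 7 | 7 | LA
3 | 1 | 1 | LA
After WHERE (3 rows):
parts.amt | parts.id | users.id | users.city
5 | 8 | 8 | DEN
20 | 8 | 8 | DEN
3 | 8 | 8 | DEN
After GROUP BY (3 rows):
parts.amt | sum_id
5 | 8
20 | 8
3 | 8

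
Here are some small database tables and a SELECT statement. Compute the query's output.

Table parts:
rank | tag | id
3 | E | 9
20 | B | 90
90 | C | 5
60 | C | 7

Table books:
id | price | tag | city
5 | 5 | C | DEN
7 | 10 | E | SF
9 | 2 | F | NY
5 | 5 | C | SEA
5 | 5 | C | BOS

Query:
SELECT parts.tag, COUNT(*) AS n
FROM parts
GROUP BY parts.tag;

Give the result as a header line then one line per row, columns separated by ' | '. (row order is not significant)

== RESULT ==
parts.tag | n
E | 1
B | 1
C | 2

Derivation:
After GROUP BY (3 rows):
parts.tag | n
E | 1
B | 1
C | 2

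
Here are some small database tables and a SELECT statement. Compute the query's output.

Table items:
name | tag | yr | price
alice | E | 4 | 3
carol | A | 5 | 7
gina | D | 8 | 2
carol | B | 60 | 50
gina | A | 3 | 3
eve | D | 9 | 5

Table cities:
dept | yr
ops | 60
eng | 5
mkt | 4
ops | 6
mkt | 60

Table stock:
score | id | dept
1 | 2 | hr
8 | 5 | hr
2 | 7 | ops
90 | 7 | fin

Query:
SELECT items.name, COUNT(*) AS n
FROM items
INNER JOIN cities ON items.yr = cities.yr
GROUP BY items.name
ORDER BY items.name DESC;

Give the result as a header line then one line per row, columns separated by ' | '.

== RESULT ==
items.name | n
carol | 3
alice | 1

Derivation:
After JOIN cities (4 rows):
items.name | items.tag | items.yr | items.price | cities.dept | cities.yr
alice | E | 4 | 3 | mkt | 4
carol | A | 5 | 7 | eng | 5
carol | B | 60 | 50 | ops | 60
carol | B | 60 | 50 | mkt | 60
After GROUP BY (2 rows):
items.name | n
alice | 1
carol | 3
After ORDER BY (2 rows):
items.name | n
carol | 3
alice | 1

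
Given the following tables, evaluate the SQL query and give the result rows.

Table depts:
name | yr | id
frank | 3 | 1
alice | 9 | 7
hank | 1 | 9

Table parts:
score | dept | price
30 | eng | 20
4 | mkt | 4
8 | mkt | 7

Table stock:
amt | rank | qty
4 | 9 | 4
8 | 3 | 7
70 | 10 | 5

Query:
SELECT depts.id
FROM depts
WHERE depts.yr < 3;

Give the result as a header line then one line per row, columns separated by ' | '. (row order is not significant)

== RESULT ==
depts.id
9

Derivation:
After WHERE (1 rows):
depts.name | depts.yr | depts.id
hank | 1 | 9
After SELECT (1 rows):
depts.id
9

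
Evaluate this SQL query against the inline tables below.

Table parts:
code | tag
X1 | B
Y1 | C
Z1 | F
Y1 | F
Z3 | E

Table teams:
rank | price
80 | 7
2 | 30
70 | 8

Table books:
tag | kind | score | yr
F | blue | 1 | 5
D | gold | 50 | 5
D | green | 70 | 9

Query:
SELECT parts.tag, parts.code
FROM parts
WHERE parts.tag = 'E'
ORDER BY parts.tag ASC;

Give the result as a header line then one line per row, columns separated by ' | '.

== RESULT ==
parts.tag | parts.code
E | Z3

Derivation:
After WHERE (1 rows):
parts.code | parts.tag
Z3 | E
After SELECT (1 rows):
parts.tag | parts.code
E | Z3
After ORDER BY (1 rows):
parts.tag | parts.code
E | Z3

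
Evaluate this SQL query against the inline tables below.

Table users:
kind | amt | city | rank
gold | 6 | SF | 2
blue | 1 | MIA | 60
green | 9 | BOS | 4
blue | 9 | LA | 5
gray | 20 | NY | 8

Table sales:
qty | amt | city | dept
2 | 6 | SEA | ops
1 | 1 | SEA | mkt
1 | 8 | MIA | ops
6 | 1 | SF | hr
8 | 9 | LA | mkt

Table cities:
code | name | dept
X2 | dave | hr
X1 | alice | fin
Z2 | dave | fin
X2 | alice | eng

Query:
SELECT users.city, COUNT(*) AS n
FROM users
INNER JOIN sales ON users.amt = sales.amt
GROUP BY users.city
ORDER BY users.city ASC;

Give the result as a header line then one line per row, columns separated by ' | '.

After JOIN sales (5 rows):
users.kind | users.amt | users.city | users.rank | sales.qty | sales.amt | sales.city | sales.dept
gold | 6 | SF | 2 | 2 | 6 | SEA | ops
blue | 1 | MIA | 60 | 1 | 1 | SEA | mkt
blue | 1 | MIA | 60 | 6 | 1 | SF | hr
green | 9 | BOS | 4 | 8 | 9 | LA | mkt
blue | 9 | LA | 5 | 8 | 9 | LA | mkt
After GROUP BY (4 rows):
users.city | n
SF | 1
MIA | 2
BOS | 1
LA | 1
After ORDER BY (4 rows):
users.city | n
BOS | 1
LA | 1
MIA | 2
SF | 1

== RESULT ==
users.city | n
BOS | 1
LA | 1
MIA | 2
SF | 1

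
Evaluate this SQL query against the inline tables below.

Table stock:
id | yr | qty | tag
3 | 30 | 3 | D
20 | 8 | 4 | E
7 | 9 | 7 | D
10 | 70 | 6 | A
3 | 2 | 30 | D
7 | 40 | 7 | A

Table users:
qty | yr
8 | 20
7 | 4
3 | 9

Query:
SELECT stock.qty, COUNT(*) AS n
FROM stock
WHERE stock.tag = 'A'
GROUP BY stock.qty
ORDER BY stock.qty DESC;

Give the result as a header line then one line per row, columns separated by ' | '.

After WHERE (2 rows):
stock.id | stock.yr | stock.qty | stock.tag
10 | 70 | 6 | A
7 | 40 | 7 | A
After GROUP BY (2 rows):
stock.qty | n
6 | 1
7 | 1
After ORDER BY (2 rows):
stock.qty | n
7 | 1
6 | 1

== RESULT ==
stock.qty | n
7 | 1
6 | 1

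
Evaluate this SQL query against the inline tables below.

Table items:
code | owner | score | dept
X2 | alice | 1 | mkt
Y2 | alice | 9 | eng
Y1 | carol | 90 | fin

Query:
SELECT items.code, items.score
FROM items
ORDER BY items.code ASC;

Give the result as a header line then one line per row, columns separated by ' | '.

== RESULT ==
items.code | items.score
X2 | 1
Y1 | 90
Y2 | 9

Derivation:
After SELECT (3 rows):
items.code | items.score
X2 | 1
Y2 | 9
Y1 | 90
After ORDER BY (3 rows):
items.code | items.score
X2 | 1
Y1 | 90
Y2 | 9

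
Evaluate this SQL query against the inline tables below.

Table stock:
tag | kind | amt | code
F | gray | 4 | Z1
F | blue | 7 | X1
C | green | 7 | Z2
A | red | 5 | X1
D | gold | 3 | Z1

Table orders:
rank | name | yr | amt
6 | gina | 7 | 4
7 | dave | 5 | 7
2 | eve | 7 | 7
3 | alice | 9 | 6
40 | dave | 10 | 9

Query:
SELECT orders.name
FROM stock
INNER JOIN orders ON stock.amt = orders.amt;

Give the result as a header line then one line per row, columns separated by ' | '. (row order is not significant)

== RESULT ==
orders.name
gina
dave
eve
dave
eve

Derivation:
After JOIN orders (5 rows):
stock.tag | stock.kind | stock.amt | stock.code | orders.rank | orders.name | orders.yr | orders.amt
F | gray | 4 | Z1 | 6 | gina | 7 | 4
F | blue | 7 | X1 | 7 | dave | 5 | 7
F | blue | 7 | X1 | 2 | eve | 7 | 7
C | green | 7 | Z2 | 7 | dave | 5 | 7
C | green | 7 | Z2 | 2 | eve | 7 | 7
After SELECT (5 rows):
orders.name
gina
dave
eve
dave
eve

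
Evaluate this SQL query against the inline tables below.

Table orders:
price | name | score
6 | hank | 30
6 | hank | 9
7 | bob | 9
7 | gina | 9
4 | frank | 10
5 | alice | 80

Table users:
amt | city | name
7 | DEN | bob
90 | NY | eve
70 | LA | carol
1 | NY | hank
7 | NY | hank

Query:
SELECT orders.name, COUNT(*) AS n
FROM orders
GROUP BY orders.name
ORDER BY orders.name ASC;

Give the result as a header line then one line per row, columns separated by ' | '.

== RESULT ==
orders.name | n
alice | 1
bob | 1
frank | 1
gina | 1
hank | 2

Derivation:
After GROUP BY (5 rows):
orders.name | n
hank | 2
bob | 1
gina | 1
frank | 1
alice | 1
After ORDER BY (5 rows):
orders.name | n
alice | 1
bob | 1
frank | 1
gina | 1
hank | 2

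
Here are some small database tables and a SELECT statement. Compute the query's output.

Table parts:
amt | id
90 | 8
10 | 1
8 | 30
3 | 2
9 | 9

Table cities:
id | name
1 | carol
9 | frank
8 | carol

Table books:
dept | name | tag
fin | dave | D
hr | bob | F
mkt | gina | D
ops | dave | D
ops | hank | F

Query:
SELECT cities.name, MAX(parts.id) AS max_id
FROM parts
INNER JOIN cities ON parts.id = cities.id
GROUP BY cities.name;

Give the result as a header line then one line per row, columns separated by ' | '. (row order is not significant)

After JOIN cities (3 rows):
parts.amt | parts.id | cities.id | cities.name
90 | 8 | 8 | carol
10 | 1 | 1 | carol
9 | 9 | 9 | frank
After GROUP BY (2 rows):
cities.name | max_id
carol | 8
frank | 9

== RESULT ==
cities.name | max_id
carol | 8
frank | 9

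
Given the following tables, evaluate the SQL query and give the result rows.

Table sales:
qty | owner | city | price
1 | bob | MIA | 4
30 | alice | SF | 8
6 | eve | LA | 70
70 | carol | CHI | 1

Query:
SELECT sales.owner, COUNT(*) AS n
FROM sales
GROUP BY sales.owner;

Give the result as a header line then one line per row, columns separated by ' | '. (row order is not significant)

After GROUP BY (4 rows):
sales.owner | n
bob | 1
alice | 1
eve | 1
carol | 1

== RESULT ==
sales.owner | n
bob | 1
alice | 1
eve | 1
carol | 1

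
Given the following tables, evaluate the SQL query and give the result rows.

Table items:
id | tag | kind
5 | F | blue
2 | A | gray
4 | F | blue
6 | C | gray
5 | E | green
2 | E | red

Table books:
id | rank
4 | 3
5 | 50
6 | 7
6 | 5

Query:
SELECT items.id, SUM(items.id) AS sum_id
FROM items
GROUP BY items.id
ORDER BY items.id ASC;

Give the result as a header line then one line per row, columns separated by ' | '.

== RESULT ==
items.id | sum_id
2 | 4
4 | 4
5 | 10
6 | 6

Derivation:
After GROUP BY (4 rows):
items.id | sum_id
5 | 10
2 | 4
4 | 4
6 | 6
After ORDER BY (4 rows):
items.id | sum_id
2 | 4
4 | 4
5 | 10
6 | 6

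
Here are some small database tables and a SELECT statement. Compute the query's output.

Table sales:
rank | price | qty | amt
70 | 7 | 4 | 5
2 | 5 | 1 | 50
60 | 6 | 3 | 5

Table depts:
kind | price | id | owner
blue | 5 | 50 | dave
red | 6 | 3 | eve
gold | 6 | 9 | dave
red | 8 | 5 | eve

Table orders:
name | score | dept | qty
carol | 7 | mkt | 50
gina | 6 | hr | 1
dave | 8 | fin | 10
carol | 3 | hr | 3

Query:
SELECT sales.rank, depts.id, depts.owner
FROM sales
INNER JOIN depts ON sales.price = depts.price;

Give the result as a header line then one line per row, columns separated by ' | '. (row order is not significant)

== RESULT ==
sales.rank | depts.id | depts.owner
2 | 50 | dave
60 | 3 | eve
60 | 9 | dave

Derivation:
After JOIN depts (3 rows):
sales.rank | sales.price | sales.qty | sales.amt | depts.kind | depts.price | depts.id | depts.owner
2 | 5 | 1 | 50 | blue | 5 | 50 | dave
60 | 6 | 3 | 5 | red | 6 | 3 | eve
60 | 6 | 3 | 5 | gold | 6 | 9 | dave
After SELECT (3 rows):
sales.rank | depts.id | depts.owner
2 | 50 | dave
60 | 3 | eve
60 | 9 | dave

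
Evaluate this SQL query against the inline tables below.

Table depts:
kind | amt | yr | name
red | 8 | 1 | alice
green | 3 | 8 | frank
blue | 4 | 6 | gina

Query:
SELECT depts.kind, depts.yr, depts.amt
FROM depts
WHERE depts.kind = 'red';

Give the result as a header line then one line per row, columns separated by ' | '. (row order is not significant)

After WHERE (1 rows):
depts.kind | depts.amt | depts.yr | depts.name
red | 8 | 1 | alice
After SELECT (1 rows):
depts.kind | depts.yr | depts.amt
red | 1 | 8

== RESULT ==
depts.kind | depts.yr | depts.amt
red | 1 | 8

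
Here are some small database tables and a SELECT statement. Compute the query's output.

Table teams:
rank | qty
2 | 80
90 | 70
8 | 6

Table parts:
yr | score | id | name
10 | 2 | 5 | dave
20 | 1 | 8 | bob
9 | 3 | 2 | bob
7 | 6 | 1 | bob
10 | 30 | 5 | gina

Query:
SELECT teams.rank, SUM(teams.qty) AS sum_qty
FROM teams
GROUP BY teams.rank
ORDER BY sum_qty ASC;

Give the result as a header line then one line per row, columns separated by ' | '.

After GROUP BY (3 rows):
teams.rank | sum_qty
2 | 80
90 | 70
8 | 6
After ORDER BY (3 rows):
teams.rank | sum_qty
8 | 6
90 | 70
2 | 80

== RESULT ==
teams.rank | sum_qty
8 | 6
90 | 70
2 | 80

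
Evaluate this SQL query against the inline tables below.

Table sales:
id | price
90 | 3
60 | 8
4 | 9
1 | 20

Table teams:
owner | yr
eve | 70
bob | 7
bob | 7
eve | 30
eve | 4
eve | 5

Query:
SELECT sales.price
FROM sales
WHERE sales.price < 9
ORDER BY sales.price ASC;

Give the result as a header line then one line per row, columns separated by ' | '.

After WHERE (2 rows):
sales.id | sales.price
90 | 3
60 | 8
After SELECT (2 rows):
sales.price
3
8
After ORDER BY (2 rows):
sales.price
3
8

== RESULT ==
sales.price
3
8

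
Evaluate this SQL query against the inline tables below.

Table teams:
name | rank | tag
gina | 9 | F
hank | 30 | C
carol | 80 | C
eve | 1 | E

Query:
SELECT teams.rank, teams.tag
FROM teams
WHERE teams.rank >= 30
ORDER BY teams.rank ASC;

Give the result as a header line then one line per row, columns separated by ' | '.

After WHERE (2 rows):
teams.name | teams.rank | teams.tag
hank | 30 | C
carol | 80 | C
After SELECT (2 rows):
teams.rank | teams.tag
30 | C
80 | C
After ORDER BY (2 rows):
teams.rank | teams.tag
30 | C
80 | C

== RESULT ==
teams.rank | teams.tag
30 | C
80 | C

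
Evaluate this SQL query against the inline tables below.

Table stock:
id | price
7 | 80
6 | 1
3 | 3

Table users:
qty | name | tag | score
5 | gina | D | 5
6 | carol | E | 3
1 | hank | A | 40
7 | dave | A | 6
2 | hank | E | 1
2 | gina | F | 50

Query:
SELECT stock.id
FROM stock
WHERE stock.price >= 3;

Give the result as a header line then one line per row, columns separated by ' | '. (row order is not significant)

After WHERE (2 rows):
stock.id | stock.price
7 | 80
3 | 3
After SELECT (2 rows):
stock.id
7
3

== RESULT ==
stock.id
7
3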